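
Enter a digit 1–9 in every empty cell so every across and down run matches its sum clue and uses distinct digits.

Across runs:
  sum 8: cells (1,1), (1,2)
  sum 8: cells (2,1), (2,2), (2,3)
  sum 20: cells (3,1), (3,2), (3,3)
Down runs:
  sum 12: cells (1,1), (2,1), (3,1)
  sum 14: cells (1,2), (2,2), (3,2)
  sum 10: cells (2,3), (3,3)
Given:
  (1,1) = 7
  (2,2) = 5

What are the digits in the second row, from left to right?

(1,2) = 8 − 7 = 1 completes the 8 across.
(3,2) = 14 − 6 = 8 completes the 14 down.
Given what's placed, (3,1) must be 3 to fit the 20 across and 12 down.
(3,3) = 20 − 11 = 9 completes the 20 across.
(2,1) = 12 − 10 = 2 completes the 12 down.
(2,3) = 8 − 7 = 1 completes the 8 across.

2 5 1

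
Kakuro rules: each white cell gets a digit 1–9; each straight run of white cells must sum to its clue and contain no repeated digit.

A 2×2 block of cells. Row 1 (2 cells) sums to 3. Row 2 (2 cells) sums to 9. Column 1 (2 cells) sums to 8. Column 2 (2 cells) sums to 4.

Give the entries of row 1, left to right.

2 1

3 in 2 cells must be {1,2}; 4 in 2 cells must be {1,3}.
The 3 across and the 4 down share only 1, so (1,2) = 1.
(2,2) = 4 − 1 = 3 completes the 4 down.
(1,1) = 3 − 1 = 2 completes the 3 across.
(2,1) = 9 − 3 = 6 completes the 9 across.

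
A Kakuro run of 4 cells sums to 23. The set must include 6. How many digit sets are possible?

4 distinct digits from 1–9 sum between 10 and 30.
Keeping only sets containing 6.
Enumerating: {1,6,7,9}, {2,6,7,8}, {3,5,6,9}, {4,5,6,8}.

4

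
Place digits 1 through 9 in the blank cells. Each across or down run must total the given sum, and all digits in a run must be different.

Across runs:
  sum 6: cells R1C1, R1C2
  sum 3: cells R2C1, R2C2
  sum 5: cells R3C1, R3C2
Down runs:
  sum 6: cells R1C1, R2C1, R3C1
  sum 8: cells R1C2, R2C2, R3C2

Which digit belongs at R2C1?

2

3 in 2 cells must be {1,2}; 6 in 3 cells must be {1,2,3}.
Nothing is forced directly, so branch on R1C1, whose candidates are 1 or 2. If R1C1 = 2: that forces R1C2 = 4, R2C1 = 1, after which R2C2 would have to be in {2} for the 3 across but in {1,3} for the 8 down — contradiction. So R1C1 = 1.
R1C2 = 6 − 1 = 5 completes the 6 across.
Given what's placed, R2C1 must be 2 to fit the 3 across and 6 down.
R2C2 = 3 − 2 = 1 completes the 3 across.
R3C1 = 6 − 3 = 3 completes the 6 down.
R3C2 = 5 − 3 = 2 completes the 5 across.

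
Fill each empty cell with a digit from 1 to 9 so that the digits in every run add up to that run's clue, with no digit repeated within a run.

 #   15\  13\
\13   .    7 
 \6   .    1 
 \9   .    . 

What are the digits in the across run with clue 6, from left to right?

5 1

R1C1 = 13 − 7 = 6 completes the 13 across.
R2C1 = 6 − 1 = 5 completes the 6 across.
R3C1 = 15 − 11 = 4 completes the 15 down.
R3C2 = 9 − 4 = 5 completes the 9 across.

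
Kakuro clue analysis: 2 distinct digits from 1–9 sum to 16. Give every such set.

{7,9}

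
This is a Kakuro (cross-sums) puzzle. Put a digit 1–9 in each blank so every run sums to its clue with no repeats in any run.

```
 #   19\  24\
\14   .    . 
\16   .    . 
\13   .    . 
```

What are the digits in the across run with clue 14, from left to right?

16 in 2 cells must be {7,9}; 24 in 3 cells must be {7,8,9}.
Nothing is forced directly, so branch on R1C2, whose candidates are 8 or 9. If R1C2 = 9: that forces R1C1 = 5, after which R2C1 would have to be in {7,9} for the 16 across but in {6,8} for the 19 down — contradiction. So R1C2 = 8.
R1C1 = 14 − 8 = 6 completes the 14 across.
Given what's placed, R2C1 must be 9 to fit the 16 across and 19 down.
R2C2 = 16 − 9 = 7 completes the 16 across.
R3C1 = 19 − 15 = 4 completes the 19 down.
R3C2 = 13 − 4 = 9 completes the 13 across.

6 8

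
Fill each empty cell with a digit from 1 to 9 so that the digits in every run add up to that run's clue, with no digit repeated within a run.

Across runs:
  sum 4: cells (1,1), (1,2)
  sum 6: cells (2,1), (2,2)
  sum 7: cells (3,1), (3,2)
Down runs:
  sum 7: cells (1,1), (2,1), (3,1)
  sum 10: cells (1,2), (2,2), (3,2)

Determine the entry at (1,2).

4 in 2 cells must be {1,3}; 7 in 3 cells must be {1,2,4}.
The 4 across and the 7 down share only 1, so (1,1) = 1.
(1,2) = 4 − 1 = 3 completes the 4 across.
Nothing is forced directly, so branch on (2,1), whose candidates are 2 or 4. If (2,1) = 2: then (2,2) would have to be in {4} for the 6 across but in {1,2,5,6} for the 10 down — contradiction. So (2,1) = 4.
(2,2) = 6 − 4 = 2 completes the 6 across.
(3,1) = 7 − 5 = 2 completes the 7 down.
(3,2) = 7 − 2 = 5 completes the 7 across.

3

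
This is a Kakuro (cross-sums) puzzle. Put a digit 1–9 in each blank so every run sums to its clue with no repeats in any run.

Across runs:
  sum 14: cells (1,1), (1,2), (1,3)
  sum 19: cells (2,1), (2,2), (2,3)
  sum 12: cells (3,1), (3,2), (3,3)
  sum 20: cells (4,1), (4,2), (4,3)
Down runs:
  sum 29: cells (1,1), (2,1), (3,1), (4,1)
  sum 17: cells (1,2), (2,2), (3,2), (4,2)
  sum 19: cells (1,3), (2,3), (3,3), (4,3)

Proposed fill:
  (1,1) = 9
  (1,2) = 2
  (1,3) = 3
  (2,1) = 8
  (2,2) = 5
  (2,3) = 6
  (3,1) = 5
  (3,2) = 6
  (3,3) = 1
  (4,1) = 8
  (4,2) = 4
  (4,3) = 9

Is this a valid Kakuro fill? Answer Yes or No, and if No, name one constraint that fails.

No — the across run (4,1)–(4,3) sums to 21, not 20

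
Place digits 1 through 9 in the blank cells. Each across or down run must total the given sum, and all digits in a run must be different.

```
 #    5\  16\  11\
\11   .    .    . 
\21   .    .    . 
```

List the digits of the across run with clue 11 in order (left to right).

1 7 3

16 in 2 cells must be {7,9}.
The 11 across and the 16 down share only 7, so R1C2 = 7.
Given what's placed, R1C3 must be 3 to fit the 11 across and 11 down.
R2C1 = 4: only digit in both the 21-across and 5-down candidate sets.
R2C2 = 16 − 7 = 9 completes the 16 down.
R2C3 = 21 − 13 = 8 completes the 21 across.
R1C1 = 11 − 10 = 1 completes the 11 across.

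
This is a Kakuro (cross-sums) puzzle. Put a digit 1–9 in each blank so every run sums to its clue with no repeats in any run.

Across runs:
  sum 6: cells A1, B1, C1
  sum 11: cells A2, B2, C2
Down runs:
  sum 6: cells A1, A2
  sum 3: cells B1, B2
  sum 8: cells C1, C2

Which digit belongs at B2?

2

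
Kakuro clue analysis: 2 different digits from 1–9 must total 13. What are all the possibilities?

2 distinct digits from 1–9 sum between 3 and 17.

{4,9}; {5,8}; {6,7}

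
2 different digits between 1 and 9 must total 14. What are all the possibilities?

{5,9}; {6,8}

2 distinct digits from 1–9 sum between 3 and 17.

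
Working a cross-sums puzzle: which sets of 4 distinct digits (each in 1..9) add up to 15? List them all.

{1,2,3,9}; {1,2,4,8}; {1,2,5,7}; {1,3,4,7}; {1,3,5,6}; {2,3,4,6}

4 distinct digits from 1–9 sum between 10 and 30.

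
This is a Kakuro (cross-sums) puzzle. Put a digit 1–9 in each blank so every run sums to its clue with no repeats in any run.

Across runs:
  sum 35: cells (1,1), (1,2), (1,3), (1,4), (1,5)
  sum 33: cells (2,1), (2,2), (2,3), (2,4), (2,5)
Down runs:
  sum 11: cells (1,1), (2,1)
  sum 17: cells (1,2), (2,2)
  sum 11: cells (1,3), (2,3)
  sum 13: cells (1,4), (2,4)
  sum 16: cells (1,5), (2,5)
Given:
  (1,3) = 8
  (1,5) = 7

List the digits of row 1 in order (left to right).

35 in 5 cells must be {5,6,7,8,9}; 17 in 2 cells must be {8,9}; 16 in 2 cells must be {7,9}.
(1,2) = 9: the only remaining digit allowed by both the 35 across and the 17 down.
(2,2) = 17 − 9 = 8 completes the 17 down.
(2,3) = 11 − 8 = 3 completes the 11 down.
(2,5) = 16 − 7 = 9 completes the 16 down.
Nothing is forced directly, so branch on (2,1), whose candidates are 6 or 7. If (2,1) = 7: then (1,1) would have to be in {5,6} for the 35 across but in {4} for the 11 down — contradiction. So (2,1) = 6.
(1,1) = 11 − 6 = 5 completes the 11 down.
(1,4) = 35 − 29 = 6 completes the 35 across.

5, 9, 8, 6, 7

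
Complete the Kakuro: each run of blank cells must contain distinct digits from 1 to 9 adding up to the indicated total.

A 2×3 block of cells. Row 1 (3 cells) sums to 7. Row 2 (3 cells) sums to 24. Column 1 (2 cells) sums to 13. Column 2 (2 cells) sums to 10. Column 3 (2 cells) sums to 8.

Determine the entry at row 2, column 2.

7 in 3 cells must be {1,2,4}; 24 in 3 cells must be {7,8,9}.
The 7 across and the 13 down share only 4, so (1,1) = 4.
(2,1) = 13 − 4 = 9 completes the 13 down.
Given what's placed, (2,3) must be 7 to fit the 24 across and 8 down.
(1,3) = 8 − 7 = 1 completes the 8 down.
(2,2) = 24 − 16 = 8 completes the 24 across.
(1,2) = 7 − 5 = 2 completes the 7 across.

8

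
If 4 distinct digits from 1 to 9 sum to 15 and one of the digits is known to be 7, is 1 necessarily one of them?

Yes

Every partition of 15 into 4 distinct digits under that restriction includes 1: {1,2,5,7}, {1,3,4,7}.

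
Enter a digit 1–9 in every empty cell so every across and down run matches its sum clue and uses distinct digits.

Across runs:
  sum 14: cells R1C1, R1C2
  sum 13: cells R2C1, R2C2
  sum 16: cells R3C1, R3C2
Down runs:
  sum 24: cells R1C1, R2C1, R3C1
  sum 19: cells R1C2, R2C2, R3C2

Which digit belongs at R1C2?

16 in 2 cells must be {7,9}; 24 in 3 cells must be {7,8,9}.
Nothing is forced directly, so branch on R1C1, whose candidates are 8 or 9. If R1C1 = 9: that forces R1C2 = 5, R3C1 = 7, after which R3C2 would have to be in {9} for the 16 across but in {6,8} for the 19 down — contradiction. So R1C1 = 8.
R1C2 = 14 − 8 = 6 completes the 14 across.
Given what's placed, R3C2 must be 9 to fit the 16 across and 19 down.
R2C2 = 19 − 15 = 4 completes the 19 down.
R3C1 = 16 − 9 = 7 completes the 16 across.
R2C1 = 13 − 4 = 9 completes the 13 across.

6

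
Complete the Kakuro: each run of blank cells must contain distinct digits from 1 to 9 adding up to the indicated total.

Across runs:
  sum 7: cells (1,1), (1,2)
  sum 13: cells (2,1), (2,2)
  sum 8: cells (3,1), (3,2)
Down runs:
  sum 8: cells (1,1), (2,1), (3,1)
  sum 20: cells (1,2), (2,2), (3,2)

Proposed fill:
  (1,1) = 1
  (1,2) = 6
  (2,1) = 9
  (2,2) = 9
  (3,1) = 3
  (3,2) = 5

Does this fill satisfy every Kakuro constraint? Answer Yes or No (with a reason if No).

No — the across run (2,1)–(2,2) sums to 18, not 13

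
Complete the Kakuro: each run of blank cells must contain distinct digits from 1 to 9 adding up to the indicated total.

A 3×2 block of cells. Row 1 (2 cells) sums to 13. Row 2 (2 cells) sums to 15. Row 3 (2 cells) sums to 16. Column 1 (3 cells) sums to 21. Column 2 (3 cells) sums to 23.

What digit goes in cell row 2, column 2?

6

16 in 2 cells must be {7,9}; 23 in 3 cells must be {6,8,9}.
The 16 across and the 23 down share only 9, so (3,2) = 9.
(3,1) = 16 − 9 = 7 completes the 16 across.
Nothing is forced directly, so branch on (1,2), whose candidates are 6 or 8. If (1,2) = 6: then (1,1) would have to be in {7} for the 13 across but in {5,6,8,9} for the 21 down — contradiction. So (1,2) = 8.
(1,1) = 13 − 8 = 5 completes the 13 across.
(2,1) = 21 − 12 = 9 completes the 21 down.
(2,2) = 15 − 9 = 6 completes the 15 across.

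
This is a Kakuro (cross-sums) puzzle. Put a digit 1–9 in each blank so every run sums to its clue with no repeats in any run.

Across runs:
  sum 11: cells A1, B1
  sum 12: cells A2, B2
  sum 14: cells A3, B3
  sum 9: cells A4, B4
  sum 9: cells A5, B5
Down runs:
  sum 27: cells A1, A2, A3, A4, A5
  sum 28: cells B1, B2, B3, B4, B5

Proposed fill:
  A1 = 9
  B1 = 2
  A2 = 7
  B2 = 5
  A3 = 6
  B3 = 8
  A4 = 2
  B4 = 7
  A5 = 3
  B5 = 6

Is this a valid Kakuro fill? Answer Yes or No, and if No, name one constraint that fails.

Yes

Across: 9+2=11; 7+5=12; 6+8=14; 2+7=9; 3+6=9. Down: 9+7+6+2+3=27; 2+5+8+7+6=28. No digit repeats within any run.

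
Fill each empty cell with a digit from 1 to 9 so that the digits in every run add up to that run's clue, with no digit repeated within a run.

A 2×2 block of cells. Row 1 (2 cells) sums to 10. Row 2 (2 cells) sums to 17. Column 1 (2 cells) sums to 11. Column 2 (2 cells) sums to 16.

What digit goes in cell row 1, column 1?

3

17 in 2 cells must be {8,9}; 16 in 2 cells must be {7,9}.
The 17 across and the 16 down share only 9, so (2,2) = 9.
(1,2) = 16 − 9 = 7 completes the 16 down.
(2,1) = 17 − 9 = 8 completes the 17 across.
(1,1) = 10 − 7 = 3 completes the 10 across.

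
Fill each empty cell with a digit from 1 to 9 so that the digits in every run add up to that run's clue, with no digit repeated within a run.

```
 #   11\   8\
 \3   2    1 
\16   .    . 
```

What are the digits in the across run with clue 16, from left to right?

3 in 2 cells must be {1,2}; 16 in 2 cells must be {7,9}.
R2C1 = 11 − 2 = 9 completes the 11 down.
R2C2 = 16 − 9 = 7 completes the 16 across.

9, 7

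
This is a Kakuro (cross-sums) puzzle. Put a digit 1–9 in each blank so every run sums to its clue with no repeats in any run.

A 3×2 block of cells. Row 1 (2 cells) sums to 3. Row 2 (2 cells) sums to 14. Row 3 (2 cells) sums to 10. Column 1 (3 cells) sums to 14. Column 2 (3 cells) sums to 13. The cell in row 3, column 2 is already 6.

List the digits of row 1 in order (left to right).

3 in 2 cells must be {1,2}.
Given what's placed, (1,2) must be 2 to fit the 3 across and 13 down.
(2,2) = 13 − 8 = 5 completes the 13 down.
(3,1) = 10 − 6 = 4 completes the 10 across.
(1,1) = 3 − 2 = 1 completes the 3 across.
(2,1) = 14 − 5 = 9 completes the 14 across.

1 2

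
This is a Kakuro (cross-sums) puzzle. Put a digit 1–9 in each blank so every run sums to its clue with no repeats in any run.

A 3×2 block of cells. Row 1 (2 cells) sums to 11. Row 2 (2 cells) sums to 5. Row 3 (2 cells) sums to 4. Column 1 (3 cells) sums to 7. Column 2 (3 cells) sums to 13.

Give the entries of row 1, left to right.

4 in 2 cells must be {1,3}; 7 in 3 cells must be {1,2,4}.
The 4 across and the 7 down share only 1, so (3,1) = 1.
(3,2) = 4 − 1 = 3 completes the 4 across.
Nothing is forced directly, so branch on (1,1), whose candidates are 2 or 4. If (1,1) = 4: then (1,2) would have to be in {7} for the 11 across but in {1,2,4,6,8,9} for the 13 down — contradiction. So (1,1) = 2.
(1,2) = 11 − 2 = 9 completes the 11 across.
(2,1) = 7 − 3 = 4 completes the 7 down.
(2,2) = 5 − 4 = 1 completes the 5 across.

2, 9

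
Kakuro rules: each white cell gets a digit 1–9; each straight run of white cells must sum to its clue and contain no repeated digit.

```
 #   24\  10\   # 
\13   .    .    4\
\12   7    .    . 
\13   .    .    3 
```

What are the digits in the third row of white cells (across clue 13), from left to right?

9 1 3

24 in 3 cells must be {7,8,9}; 4 in 2 cells must be {1,3}.
R2C3 = 4 − 3 = 1 completes the 4 down.
R2C2 = 12 − 8 = 4 completes the 12 across.
R3C2 = 1: the only remaining digit allowed by both the 13 across and the 10 down.
R1C2 = 10 − 5 = 5 completes the 10 down.
R3C1 = 13 − 4 = 9 completes the 13 across.
R1C1 = 13 − 5 = 8 completes the 13 across.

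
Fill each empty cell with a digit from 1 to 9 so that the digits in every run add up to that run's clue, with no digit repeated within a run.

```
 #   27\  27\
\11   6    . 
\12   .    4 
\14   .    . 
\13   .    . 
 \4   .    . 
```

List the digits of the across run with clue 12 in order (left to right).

8 4

4 in 2 cells must be {1,3}.
R1C2 = 11 − 6 = 5 completes the 11 across.
R2C1 = 12 − 4 = 8 completes the 12 across.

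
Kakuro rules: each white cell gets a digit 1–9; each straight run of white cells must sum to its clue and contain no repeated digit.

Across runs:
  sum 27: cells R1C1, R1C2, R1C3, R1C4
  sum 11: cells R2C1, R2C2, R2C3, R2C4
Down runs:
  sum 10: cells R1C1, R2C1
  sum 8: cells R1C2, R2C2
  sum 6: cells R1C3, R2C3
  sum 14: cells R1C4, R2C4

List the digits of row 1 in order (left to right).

11 in 4 cells must be {1,2,3,5}.
Only 5 fits R2C4 under both its across sum 11 and down sum 14.
R1C4 = 14 − 5 = 9 completes the 14 down.
Nothing is forced directly, so branch on R1C3, whose candidates are 4 or 5. If R1C3 = 4: that forces R1C2 = 6, R2C2 = 2, after which R2C3 would have to be in {1,3} for the 11 across but in {2} for the 6 down — contradiction. So R1C3 = 5.
R2C3 = 6 − 5 = 1 completes the 6 down.
No cell is forced outright now. R2C1 can only be 2 or 3 (the digits allowed by both its 11 across and its 10 down). If R2C1 = 2: then R1C1 would have to be in {6,7} for the 27 across but in {8} for the 10 down — contradiction. So R2C1 = 3.
R1C1 = 10 − 3 = 7 completes the 10 down.
R1C2 = 27 − 21 = 6 completes the 27 across.

7 6 5 9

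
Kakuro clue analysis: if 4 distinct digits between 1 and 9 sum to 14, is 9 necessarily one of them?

Counterexample: {1,2,3,8} sums to 14 without using 9.

No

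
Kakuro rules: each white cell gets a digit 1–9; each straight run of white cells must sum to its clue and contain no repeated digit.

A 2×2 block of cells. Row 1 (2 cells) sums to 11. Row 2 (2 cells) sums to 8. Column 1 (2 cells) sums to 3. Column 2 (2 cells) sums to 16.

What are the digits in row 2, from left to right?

3 in 2 cells must be {1,2}; 16 in 2 cells must be {7,9}.
The 11 across and the 3 down share only 2, so (1,1) = 2.
(1,2) = 11 − 2 = 9 completes the 11 across.
(2,1) = 3 − 2 = 1 completes the 3 down.
(2,2) = 8 − 1 = 7 completes the 8 across.

1 7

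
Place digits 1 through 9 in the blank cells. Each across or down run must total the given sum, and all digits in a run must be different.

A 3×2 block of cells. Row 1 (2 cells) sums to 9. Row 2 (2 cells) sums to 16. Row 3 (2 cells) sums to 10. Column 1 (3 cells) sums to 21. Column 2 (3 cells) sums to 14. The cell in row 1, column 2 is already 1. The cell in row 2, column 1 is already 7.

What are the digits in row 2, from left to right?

7 9

16 in 2 cells must be {7,9}.
(1,1) = 9 − 1 = 8 completes the 9 across.
(2,2) = 16 − 7 = 9 completes the 16 across.
(3,1) = 21 − 15 = 6 completes the 21 down.
(3,2) = 10 − 6 = 4 completes the 10 across.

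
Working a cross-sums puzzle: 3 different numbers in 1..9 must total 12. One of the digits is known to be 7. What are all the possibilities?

{1,4,7}; {2,3,7}

3 distinct digits from 1–9 sum between 6 and 24.
Keeping only sets containing 7.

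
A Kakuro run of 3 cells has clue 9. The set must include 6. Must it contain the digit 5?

No

The only way to make 9 from 3 distinct digits under that restriction is {1,2,6}, which does not contain 5.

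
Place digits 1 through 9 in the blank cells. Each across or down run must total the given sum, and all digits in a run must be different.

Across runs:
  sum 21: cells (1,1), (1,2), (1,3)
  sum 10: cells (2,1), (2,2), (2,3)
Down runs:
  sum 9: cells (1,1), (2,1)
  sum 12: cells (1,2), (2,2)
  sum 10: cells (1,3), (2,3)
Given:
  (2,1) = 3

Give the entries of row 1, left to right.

(1,1) = 9 − 3 = 6 completes the 9 down.
Given what's placed, (2,2) must be 5 to fit the 10 across and 12 down.
(2,3) = 10 − 8 = 2 completes the 10 across.
(1,2) = 12 − 5 = 7 completes the 12 down.
(1,3) = 21 − 13 = 8 completes the 21 across.

6 7 8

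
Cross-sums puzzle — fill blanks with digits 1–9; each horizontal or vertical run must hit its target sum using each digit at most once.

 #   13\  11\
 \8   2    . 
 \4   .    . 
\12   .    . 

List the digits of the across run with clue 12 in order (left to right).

4 in 2 cells must be {1,3}.
R1C2 = 8 − 2 = 6 completes the 8 across.
Given what's placed, R2C1 must be 3 to fit the 4 across and 13 down.
R2C2 = 4 − 3 = 1 completes the 4 across.
R3C1 = 13 − 5 = 8 completes the 13 down.
R3C2 = 12 − 8 = 4 completes the 12 across.

8 4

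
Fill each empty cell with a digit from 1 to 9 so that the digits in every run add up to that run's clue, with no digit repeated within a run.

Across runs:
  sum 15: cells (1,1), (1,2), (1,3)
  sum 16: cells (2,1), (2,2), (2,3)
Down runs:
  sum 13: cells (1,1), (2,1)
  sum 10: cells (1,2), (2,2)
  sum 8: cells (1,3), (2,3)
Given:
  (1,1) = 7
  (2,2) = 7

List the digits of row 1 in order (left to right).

7, 3, 5

(1,2) = 10 − 7 = 3 completes the 10 down.
(1,3) = 15 − 10 = 5 completes the 15 across.
(2,1) = 13 − 7 = 6 completes the 13 down.
(2,3) = 16 − 13 = 3 completes the 16 across.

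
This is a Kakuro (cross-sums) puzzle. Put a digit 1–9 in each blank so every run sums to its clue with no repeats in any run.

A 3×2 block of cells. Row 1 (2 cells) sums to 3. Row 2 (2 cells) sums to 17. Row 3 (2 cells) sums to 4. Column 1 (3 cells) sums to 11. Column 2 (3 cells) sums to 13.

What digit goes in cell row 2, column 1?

8

3 in 2 cells must be {1,2}; 17 in 2 cells must be {8,9}; 4 in 2 cells must be {1,3}.
The 17 across and the 11 down share only 8, so (2,1) = 8.
(2,2) = 17 − 8 = 9 completes the 17 across.
Given what's placed, (3,1) must be 1 to fit the 4 across and 11 down.
(3,2) = 4 − 1 = 3 completes the 4 across.
(1,1) = 11 − 9 = 2 completes the 11 down.
(1,2) = 3 − 2 = 1 completes the 3 across.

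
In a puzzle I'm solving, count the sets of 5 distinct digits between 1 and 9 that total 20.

5 distinct digits from 1–9 sum between 15 and 35.
Enumerating: {1,2,3,5,9}, {1,2,3,6,8}, {1,2,4,5,8}, {1,2,4,6,7}, {1,3,4,5,7}, {2,3,4,5,6}.

6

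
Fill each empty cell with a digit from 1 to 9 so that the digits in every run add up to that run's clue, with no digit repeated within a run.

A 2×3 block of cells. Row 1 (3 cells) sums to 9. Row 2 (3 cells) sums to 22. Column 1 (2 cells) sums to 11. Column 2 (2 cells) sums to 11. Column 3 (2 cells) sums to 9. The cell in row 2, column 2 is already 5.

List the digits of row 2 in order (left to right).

(1,2) = 11 − 5 = 6 completes the 11 down.
Given what's placed, (2,3) must be 8 to fit the 22 across and 9 down.
Given what's placed, (1,1) must be 2 to fit the 9 across and 11 down.
(1,3) = 9 − 8 = 1 completes the 9 across.
(2,1) = 22 − 13 = 9 completes the 22 across.

9, 5, 8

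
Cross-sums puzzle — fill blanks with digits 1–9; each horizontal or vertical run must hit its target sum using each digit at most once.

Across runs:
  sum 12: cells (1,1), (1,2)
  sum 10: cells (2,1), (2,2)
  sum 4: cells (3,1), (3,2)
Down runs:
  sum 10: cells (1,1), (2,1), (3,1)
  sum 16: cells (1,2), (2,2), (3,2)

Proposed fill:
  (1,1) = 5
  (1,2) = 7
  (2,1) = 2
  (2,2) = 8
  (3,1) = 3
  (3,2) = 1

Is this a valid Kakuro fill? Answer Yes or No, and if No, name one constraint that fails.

Across: 5+7=12; 2+8=10; 3+1=4. Down: 5+2+3=10; 7+8+1=16. No digit repeats within any run.

Yes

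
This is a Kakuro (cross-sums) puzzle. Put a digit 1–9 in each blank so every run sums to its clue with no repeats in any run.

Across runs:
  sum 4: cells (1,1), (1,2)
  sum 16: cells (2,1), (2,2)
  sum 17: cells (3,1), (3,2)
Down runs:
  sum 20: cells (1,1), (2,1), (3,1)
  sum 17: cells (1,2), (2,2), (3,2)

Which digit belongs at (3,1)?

8

4 in 2 cells must be {1,3}; 16 in 2 cells must be {7,9}; 17 in 2 cells must be {8,9}.
The 4 across and the 20 down share only 3, so (1,1) = 3.
(1,2) = 4 − 3 = 1 completes the 4 across.
Given what's placed, (2,1) must be 9 to fit the 16 across and 20 down.
(2,2) = 16 − 9 = 7 completes the 16 across.
(3,1) = 20 − 12 = 8 completes the 20 down.
(3,2) = 17 − 8 = 9 completes the 17 across.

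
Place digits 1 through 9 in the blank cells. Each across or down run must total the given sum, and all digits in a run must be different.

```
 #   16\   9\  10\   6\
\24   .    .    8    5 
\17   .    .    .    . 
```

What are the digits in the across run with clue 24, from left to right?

7 4 8 5

16 in 2 cells must be {7,9}.
R2C3 = 10 − 8 = 2 completes the 10 down.
R2C4 = 6 − 5 = 1 completes the 6 down.
Given what's placed, R2C1 must be 9 to fit the 17 across and 16 down.
R2C2 = 17 − 12 = 5 completes the 17 across.
R1C1 = 16 − 9 = 7 completes the 16 down.
R1C2 = 24 − 20 = 4 completes the 24 across.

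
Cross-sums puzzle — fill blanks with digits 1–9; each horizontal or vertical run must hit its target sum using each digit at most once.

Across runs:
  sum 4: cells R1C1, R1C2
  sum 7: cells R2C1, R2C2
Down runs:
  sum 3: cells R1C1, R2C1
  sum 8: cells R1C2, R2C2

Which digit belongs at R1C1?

4 in 2 cells must be {1,3}; 3 in 2 cells must be {1,2}.
The 4 across and the 3 down share only 1, so R1C1 = 1.
R1C2 = 4 − 1 = 3 completes the 4 across.
R2C1 = 3 − 1 = 2 completes the 3 down.
R2C2 = 7 − 2 = 5 completes the 7 across.

1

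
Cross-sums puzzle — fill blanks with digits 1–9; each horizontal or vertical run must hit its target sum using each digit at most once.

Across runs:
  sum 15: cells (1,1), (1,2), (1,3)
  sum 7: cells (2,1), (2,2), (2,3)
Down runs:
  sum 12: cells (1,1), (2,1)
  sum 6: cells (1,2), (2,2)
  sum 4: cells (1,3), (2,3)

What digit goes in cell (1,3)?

3

7 in 3 cells must be {1,2,4}; 4 in 2 cells must be {1,3}.
The 7 across and the 12 down share only 4, so (2,1) = 4.
Given what's placed, (2,3) must be 1 to fit the 7 across and 4 down.
(1,1) = 12 − 4 = 8 completes the 12 down.
(1,3) = 4 − 1 = 3 completes the 4 down.
(2,2) = 7 − 5 = 2 completes the 7 across.
(1,2) = 15 − 11 = 4 completes the 15 across.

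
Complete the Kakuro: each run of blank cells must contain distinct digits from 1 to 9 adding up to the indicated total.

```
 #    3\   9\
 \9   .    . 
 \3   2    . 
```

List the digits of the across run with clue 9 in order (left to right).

3 in 2 cells must be {1,2}.
R1C1 = 3 − 2 = 1 completes the 3 down.
R1C2 = 9 − 1 = 8 completes the 9 across.
R2C2 = 3 − 2 = 1 completes the 3 across.

1 8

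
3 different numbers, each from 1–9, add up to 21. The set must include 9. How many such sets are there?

3 distinct digits from 1–9 sum between 6 and 24.
Keeping only sets containing 9.
Enumerating: {4,8,9}, {5,7,9}.

2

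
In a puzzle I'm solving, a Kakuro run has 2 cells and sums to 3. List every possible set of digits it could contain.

{1,2}

2 distinct digits from 1–9 sum between 3 and 17.
Only one set works: {1,2}.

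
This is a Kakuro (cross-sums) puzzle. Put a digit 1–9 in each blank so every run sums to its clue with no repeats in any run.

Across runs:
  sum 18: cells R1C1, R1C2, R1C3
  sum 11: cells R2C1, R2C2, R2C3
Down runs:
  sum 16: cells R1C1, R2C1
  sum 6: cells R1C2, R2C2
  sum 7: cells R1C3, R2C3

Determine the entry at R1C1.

9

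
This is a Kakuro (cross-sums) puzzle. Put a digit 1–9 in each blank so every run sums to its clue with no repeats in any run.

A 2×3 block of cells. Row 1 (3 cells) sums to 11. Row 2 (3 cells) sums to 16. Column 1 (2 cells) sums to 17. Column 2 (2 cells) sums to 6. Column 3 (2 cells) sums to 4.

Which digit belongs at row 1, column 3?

17 in 2 cells must be {8,9}; 4 in 2 cells must be {1,3}.
The 11 across and the 17 down share only 8, so (1,1) = 8.
Given what's placed, (1,3) must be 1 to fit the 11 across and 4 down.
(2,1) = 17 − 8 = 9 completes the 17 down.
(2,3) = 4 − 1 = 3 completes the 4 down.
(1,2) = 11 − 9 = 2 completes the 11 across.
(2,2) = 16 − 12 = 4 completes the 16 across.

1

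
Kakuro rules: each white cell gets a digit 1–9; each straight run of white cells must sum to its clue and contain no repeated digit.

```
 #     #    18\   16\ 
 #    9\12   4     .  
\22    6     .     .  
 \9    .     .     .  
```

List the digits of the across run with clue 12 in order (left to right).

4 8

R1C3 = 12 − 4 = 8 completes the 12 across.
R2C2 = 9: the only remaining digit allowed by both the 22 across and the 18 down.
R2C3 = 22 − 15 = 7 completes the 22 across.
R3C1 = 9 − 6 = 3 completes the 9 down.
R3C2 = 18 − 13 = 5 completes the 18 down.
R3C3 = 9 − 8 = 1 completes the 9 across.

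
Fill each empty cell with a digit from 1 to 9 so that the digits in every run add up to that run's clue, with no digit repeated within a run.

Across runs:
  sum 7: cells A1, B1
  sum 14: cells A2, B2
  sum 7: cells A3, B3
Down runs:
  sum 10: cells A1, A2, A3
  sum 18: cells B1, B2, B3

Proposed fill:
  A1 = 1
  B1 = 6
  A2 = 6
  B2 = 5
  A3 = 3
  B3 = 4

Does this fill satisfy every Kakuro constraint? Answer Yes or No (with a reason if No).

No — the across run A2–B2 sums to 11, not 14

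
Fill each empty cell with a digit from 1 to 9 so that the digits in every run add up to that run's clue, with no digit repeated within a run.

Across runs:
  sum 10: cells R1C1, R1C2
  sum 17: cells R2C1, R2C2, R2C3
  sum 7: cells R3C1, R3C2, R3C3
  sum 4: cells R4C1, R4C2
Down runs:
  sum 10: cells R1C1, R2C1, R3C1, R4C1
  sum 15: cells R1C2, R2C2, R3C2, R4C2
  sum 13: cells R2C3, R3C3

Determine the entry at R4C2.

3

7 in 3 cells must be {1,2,4}; 4 in 2 cells must be {1,3}; 10 in 4 cells must be {1,2,3,4}.
Only 4 fits R3C3 under both its across sum 7 and down sum 13.
R2C3 = 13 − 4 = 9 completes the 13 down.
Nothing is forced directly, so branch on R3C1, whose candidates are 1 or 2. If R3C1 = 1: that forces R3C2 = 2, R4C1 = 3, R4C2 = 1, R2C1 = 2, after which R2C2 would have to be in {6} for the 17 across but in {3,4,5,7,8,9} for the 15 down — contradiction. So R3C1 = 2.
R3C2 = 7 − 6 = 1 completes the 7 across.
R4C2 = 3: the only remaining digit allowed by both the 4 across and the 15 down.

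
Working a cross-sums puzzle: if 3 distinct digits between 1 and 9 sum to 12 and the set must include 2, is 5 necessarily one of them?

Counterexample: {1,2,9} sums to 12 under that restriction without using 5.

No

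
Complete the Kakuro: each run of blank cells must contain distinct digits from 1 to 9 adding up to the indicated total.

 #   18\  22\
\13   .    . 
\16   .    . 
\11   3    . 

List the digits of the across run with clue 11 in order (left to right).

16 in 2 cells must be {7,9}.
R3C2 = 11 − 3 = 8 completes the 11 across.
Given what's placed, R2C2 must be 9 to fit the 16 across and 22 down.
R1C2 = 22 − 17 = 5 completes the 22 down.
R2C1 = 16 − 9 = 7 completes the 16 across.
R1C1 = 13 − 5 = 8 completes the 13 across.

3 8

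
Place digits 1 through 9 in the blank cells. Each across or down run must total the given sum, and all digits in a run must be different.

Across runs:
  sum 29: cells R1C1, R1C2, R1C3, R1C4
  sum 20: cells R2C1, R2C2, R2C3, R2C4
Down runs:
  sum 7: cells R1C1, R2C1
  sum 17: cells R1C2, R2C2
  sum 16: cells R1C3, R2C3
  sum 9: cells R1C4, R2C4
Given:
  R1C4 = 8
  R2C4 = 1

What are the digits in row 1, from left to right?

29 in 4 cells must be {5,7,8,9}; 17 in 2 cells must be {8,9}; 16 in 2 cells must be {7,9}.
R1C1 = 5: the only remaining digit allowed by both the 29 across and the 7 down.
Given what's placed, R1C2 must be 9 to fit the 29 across and 17 down.
R1C3 = 29 − 22 = 7 completes the 29 across.
R2C1 = 7 − 5 = 2 completes the 7 down.
R2C2 = 17 − 9 = 8 completes the 17 down.
R2C3 = 20 − 11 = 9 completes the 20 across.

5 9 7 8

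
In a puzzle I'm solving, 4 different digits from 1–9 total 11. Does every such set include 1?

Yes

The only way to make 11 from 4 distinct digits is {1,2,3,5}, which contains 1.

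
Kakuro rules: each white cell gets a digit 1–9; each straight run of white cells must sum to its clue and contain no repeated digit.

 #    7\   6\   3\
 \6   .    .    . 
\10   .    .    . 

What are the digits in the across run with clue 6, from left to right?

3 1 2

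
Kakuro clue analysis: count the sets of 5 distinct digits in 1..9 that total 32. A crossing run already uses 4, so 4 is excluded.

5 distinct digits from 1–9 sum between 15 and 35.
Dropping sets that contain 4.
Enumerating: {2,6,7,8,9}, {3,5,7,8,9}.

2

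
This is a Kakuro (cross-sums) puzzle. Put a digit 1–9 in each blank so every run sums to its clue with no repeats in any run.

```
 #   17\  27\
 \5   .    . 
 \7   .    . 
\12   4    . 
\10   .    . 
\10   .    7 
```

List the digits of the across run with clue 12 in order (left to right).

4 8

R3C2 = 12 − 4 = 8 completes the 12 across.
R5C1 = 10 − 7 = 3 completes the 10 across.
Nothing is forced directly, so branch on R1C1, whose candidates are 1 or 2. If R1C1 = 2: that forces R1C2 = 3, R2C1 = 1, after which R2C2 would have to be in {6} for the 7 across but in {4,5} for the 27 down — contradiction. So R1C1 = 1.
R1C2 = 5 − 1 = 4 completes the 5 across.
Given what's placed, R2C1 must be 2 to fit the 7 across and 17 down.
R2C2 = 7 − 2 = 5 completes the 7 across.
R4C1 = 17 − 10 = 7 completes the 17 down.
R4C2 = 10 − 7 = 3 completes the 10 across.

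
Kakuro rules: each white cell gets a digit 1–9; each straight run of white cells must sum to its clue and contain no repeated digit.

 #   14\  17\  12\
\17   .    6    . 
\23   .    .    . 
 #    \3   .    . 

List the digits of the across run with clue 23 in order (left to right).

23 in 3 cells must be {6,8,9}; 3 in 2 cells must be {1,2}.
R3C2 = 2: the only remaining digit allowed by both the 3 across and the 17 down.
R3C3 = 3 − 2 = 1 completes the 3 across.
R2C2 = 17 − 8 = 9 completes the 17 down.
No cell is forced outright now. R2C1 can only be 6 or 8 (the digits allowed by both its 23 across and its 14 down). If R2C1 = 8: then R1C1 would have to be in {2,3,4,7,8,9} for the 17 across but in {6} for the 14 down — contradiction. So R2C1 = 6.
R1C1 = 14 − 6 = 8 completes the 14 down.
R1C3 = 17 − 14 = 3 completes the 17 across.
R2C3 = 23 − 15 = 8 completes the 23 across.

6, 9, 8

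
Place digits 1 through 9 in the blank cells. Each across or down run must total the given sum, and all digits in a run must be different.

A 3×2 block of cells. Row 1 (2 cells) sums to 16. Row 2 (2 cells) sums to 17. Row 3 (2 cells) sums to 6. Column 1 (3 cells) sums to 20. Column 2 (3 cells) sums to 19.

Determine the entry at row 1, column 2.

9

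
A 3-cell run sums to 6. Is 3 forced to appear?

Yes

The only way to make 6 from 3 distinct digits is {1,2,3}, which contains 3.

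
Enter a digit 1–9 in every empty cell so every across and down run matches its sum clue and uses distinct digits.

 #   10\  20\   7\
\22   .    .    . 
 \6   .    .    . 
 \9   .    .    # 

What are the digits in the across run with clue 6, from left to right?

2, 3, 1

6 in 3 cells must be {1,2,3}.
Only 3 fits R2C2 under both its across sum 6 and down sum 20.
Given what's placed, R3C2 must be 8 to fit the 9 across and 20 down.
R1C2 = 20 − 11 = 9 completes the 20 down.
R3C1 = 9 − 8 = 1 completes the 9 across.
R2C1 = 2: the only remaining digit allowed by both the 6 across and the 10 down.
R2C3 = 6 − 5 = 1 completes the 6 across.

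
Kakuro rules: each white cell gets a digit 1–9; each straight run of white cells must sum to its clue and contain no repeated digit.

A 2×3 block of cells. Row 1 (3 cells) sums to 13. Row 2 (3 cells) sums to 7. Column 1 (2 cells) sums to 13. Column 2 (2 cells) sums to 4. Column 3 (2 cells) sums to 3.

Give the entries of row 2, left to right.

4 1 2

7 in 3 cells must be {1,2,4}; 4 in 2 cells must be {1,3}; 3 in 2 cells must be {1,2}.
The 7 across and the 13 down share only 4, so (2,1) = 4.
Given what's placed, (2,2) must be 1 to fit the 7 across and 4 down.
(2,3) = 7 − 5 = 2 completes the 7 across.
(1,1) = 13 − 4 = 9 completes the 13 down.
(1,2) = 4 − 1 = 3 completes the 4 down.
(1,3) = 13 − 12 = 1 completes the 13 across.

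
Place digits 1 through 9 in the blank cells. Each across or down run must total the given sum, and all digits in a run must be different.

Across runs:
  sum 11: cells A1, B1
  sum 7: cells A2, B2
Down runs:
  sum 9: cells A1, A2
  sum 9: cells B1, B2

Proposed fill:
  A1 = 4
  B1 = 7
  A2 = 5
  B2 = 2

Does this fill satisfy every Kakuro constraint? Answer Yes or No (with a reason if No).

Yes

Across: 4+7=11; 5+2=7. Down: 4+5=9; 7+2=9. No digit repeats within any run.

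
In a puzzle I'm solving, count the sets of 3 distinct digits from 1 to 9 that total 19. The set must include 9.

3

3 distinct digits from 1–9 sum between 6 and 24.
Keeping only sets containing 9.
Enumerating: {2,8,9}, {3,7,9}, {4,6,9}.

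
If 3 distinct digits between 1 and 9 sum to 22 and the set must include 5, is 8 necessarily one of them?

The only way to make 22 from 3 distinct digits under that restriction is {5,8,9}, which contains 8.

Yes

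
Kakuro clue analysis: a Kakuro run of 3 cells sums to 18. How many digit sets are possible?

3 distinct digits from 1–9 sum between 6 and 24.

7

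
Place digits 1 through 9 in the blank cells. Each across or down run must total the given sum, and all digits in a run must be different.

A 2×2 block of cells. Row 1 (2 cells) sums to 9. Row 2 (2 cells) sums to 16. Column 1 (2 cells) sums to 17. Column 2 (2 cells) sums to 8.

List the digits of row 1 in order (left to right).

16 in 2 cells must be {7,9}; 17 in 2 cells must be {8,9}.
The 9 across and the 17 down share only 8, so (1,1) = 8.
(1,2) = 9 − 8 = 1 completes the 9 across.
(2,1) = 17 − 8 = 9 completes the 17 down.
(2,2) = 16 − 9 = 7 completes the 16 across.

8, 1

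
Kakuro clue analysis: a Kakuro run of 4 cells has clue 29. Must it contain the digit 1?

No

The only way to make 29 from 4 distinct digits is {5,7,8,9}, which does not contain 1.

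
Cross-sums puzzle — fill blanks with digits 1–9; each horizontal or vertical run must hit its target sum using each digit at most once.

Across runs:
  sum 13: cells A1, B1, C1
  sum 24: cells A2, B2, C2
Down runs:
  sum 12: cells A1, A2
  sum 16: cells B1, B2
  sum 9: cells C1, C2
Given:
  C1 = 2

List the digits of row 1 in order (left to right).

4 7 2

24 in 3 cells must be {7,8,9}; 16 in 2 cells must be {7,9}.
B1 = 7: the only remaining digit allowed by both the 13 across and the 16 down.
B2 = 16 − 7 = 9 completes the 16 down.
C2 = 9 − 2 = 7 completes the 9 down.
A1 = 13 − 9 = 4 completes the 13 across.
A2 = 24 − 16 = 8 completes the 24 across.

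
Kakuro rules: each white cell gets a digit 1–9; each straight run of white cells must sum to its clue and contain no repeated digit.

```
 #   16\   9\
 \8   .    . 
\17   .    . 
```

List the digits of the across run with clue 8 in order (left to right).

17 in 2 cells must be {8,9}; 16 in 2 cells must be {7,9}.
The 8 across and the 16 down share only 7, so R1C1 = 7.
R1C2 = 8 − 7 = 1 completes the 8 across.
R2C1 = 16 − 7 = 9 completes the 16 down.
R2C2 = 17 − 9 = 8 completes the 17 across.

7, 1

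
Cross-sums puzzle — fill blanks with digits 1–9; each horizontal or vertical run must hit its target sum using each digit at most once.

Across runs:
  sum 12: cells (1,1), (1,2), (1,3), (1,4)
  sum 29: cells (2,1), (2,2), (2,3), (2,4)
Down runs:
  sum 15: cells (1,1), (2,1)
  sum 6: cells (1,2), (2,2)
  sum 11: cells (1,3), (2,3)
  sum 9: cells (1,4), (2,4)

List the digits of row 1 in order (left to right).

6 1 3 2

29 in 4 cells must be {5,7,8,9}.
Only 6 fits (1,1) under both its across sum 12 and down sum 15.
(2,1) = 15 − 6 = 9 completes the 15 down.
Given what's placed, (2,2) must be 5 to fit the 29 across and 6 down.
(1,2) = 6 − 5 = 1 completes the 6 down.
No cell is forced outright now. (2,3) can only be 7 or 8 (the digits allowed by both its 29 across and its 11 down). If (2,3) = 7: then (1,3) would have to be in {2,3} for the 12 across but in {4} for the 11 down — contradiction. So (2,3) = 8.
(1,3) = 11 − 8 = 3 completes the 11 down.
(1,4) = 12 − 10 = 2 completes the 12 across.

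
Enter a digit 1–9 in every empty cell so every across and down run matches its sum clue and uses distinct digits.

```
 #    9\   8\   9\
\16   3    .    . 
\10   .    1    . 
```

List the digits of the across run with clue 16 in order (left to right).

3 7 6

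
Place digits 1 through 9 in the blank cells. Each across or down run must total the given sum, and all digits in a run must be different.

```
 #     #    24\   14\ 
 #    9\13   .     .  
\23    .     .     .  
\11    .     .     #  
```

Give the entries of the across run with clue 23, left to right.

6 9 8

23 in 3 cells must be {6,8,9}; 24 in 3 cells must be {7,8,9}.
Nothing is forced directly, so branch on R2C1, whose candidates are 6 or 8. If R2C1 = 8: that forces R2C2 = 9, R2C3 = 6, after which R3C1 would have to be in {2,3,4,5,6,7,8,9} for the 11 across but in {1} for the 9 down — contradiction. So R2C1 = 6.
R3C1 = 9 − 6 = 3 completes the 9 down.
R3C2 = 11 − 3 = 8 completes the 11 across.
R2C2 = 9: the only remaining digit allowed by both the 23 across and the 24 down.
R2C3 = 23 − 15 = 8 completes the 23 across.
R1C2 = 24 − 17 = 7 completes the 24 down.
R1C3 = 13 − 7 = 6 completes the 13 across.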